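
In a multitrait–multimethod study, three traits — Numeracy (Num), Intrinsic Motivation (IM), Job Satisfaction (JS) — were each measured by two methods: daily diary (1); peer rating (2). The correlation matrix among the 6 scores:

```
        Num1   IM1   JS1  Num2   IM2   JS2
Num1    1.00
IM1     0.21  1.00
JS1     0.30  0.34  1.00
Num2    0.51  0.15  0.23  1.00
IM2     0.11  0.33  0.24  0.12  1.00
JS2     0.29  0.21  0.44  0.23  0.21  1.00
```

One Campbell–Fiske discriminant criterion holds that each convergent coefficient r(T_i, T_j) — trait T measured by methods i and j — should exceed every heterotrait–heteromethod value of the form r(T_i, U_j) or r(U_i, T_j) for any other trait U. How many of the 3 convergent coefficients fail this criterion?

Each convergent coefficient versus the relevant comparison correlations:
Num (methods 1·2): 0.51 vs {0.11, 0.15, 0.29, 0.23} → pass.
IM (methods 1·2): 0.33 vs {0.15, 0.11, 0.21, 0.24} → pass.
JS (methods 1·2): 0.44 vs {0.23, 0.29, 0.24, 0.21} → pass.
0 of 3 fail.

0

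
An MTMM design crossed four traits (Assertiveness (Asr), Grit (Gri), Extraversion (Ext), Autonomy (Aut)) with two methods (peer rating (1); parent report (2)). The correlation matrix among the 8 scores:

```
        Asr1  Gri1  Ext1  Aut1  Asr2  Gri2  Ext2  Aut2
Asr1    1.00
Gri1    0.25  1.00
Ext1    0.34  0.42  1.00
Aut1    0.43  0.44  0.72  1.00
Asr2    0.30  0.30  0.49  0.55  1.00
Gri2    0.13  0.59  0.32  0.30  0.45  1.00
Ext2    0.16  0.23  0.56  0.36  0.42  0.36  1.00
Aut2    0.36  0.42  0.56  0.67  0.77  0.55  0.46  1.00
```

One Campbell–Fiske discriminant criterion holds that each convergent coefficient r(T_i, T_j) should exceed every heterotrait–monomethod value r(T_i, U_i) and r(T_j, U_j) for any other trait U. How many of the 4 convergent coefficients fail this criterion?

Convergent coefficients and their comparison sets:
Asr (methods 1·2): 0.30 vs {0.25, 0.45, 0.34, 0.42, 0.43, 0.77} → fail.
Gri (methods 1·2): 0.59 vs {0.25, 0.45, 0.42, 0.36, 0.44, 0.55} → pass.
Ext (methods 1·2): 0.56 vs {0.34, 0.42, 0.42, 0.36, 0.72, 0.46} → fail.
Aut (methods 1·2): 0.67 vs {0.43, 0.77, 0.44, 0.55, 0.72, 0.46} → fail.
3 of 4 fail.

3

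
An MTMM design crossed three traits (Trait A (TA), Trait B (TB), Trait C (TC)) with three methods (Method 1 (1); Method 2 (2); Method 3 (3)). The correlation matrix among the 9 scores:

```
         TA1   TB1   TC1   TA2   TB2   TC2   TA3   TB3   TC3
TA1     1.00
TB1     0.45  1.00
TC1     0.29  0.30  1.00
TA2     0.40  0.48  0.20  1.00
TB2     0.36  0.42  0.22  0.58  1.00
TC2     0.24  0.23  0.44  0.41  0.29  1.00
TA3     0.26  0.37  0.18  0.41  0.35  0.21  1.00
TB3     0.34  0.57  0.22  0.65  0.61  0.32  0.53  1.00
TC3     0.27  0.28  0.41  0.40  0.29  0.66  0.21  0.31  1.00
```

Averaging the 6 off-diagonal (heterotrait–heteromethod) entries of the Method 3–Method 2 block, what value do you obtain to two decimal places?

0.37

HTHM values (method 3 × method 2): 0.35, 0.21, 0.65, 0.32, 0.40, 0.29; mean = 2.22/6 = 0.37.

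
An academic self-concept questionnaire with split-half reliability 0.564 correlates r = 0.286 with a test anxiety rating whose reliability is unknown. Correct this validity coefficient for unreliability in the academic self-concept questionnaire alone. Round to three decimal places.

Single correction: r_c = r_obs / √r_xx = 0.286 / √0.564 = 0.286 / 0.7510 ≈ 0.381.

0.381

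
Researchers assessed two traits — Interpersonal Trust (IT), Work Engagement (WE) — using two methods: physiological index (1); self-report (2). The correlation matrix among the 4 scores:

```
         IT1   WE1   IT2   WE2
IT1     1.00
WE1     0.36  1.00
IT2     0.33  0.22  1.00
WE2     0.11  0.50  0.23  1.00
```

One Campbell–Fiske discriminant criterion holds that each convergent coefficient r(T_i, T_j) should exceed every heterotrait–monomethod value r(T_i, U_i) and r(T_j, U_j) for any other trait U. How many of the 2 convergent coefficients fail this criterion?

Checking each validity diagonal entry against its comparison values:
IT (methods 1·2): 0.33 vs {0.36, 0.23} → fail.
WE (methods 1·2): 0.50 vs {0.36, 0.23} → pass.
1 of 2 fail.

1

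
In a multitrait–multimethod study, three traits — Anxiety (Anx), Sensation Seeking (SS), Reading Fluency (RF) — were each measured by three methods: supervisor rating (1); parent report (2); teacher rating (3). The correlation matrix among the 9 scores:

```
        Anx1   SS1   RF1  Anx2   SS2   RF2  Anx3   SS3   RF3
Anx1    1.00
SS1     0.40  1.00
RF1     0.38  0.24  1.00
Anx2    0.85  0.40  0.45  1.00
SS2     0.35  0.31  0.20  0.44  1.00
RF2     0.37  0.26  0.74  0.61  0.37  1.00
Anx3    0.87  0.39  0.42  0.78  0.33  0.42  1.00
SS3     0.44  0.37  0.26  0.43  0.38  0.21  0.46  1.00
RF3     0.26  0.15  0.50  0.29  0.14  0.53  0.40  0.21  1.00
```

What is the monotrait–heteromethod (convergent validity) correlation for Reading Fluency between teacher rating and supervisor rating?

Same trait (RF), different methods: r(RF3, RF1) = 0.50.

0.50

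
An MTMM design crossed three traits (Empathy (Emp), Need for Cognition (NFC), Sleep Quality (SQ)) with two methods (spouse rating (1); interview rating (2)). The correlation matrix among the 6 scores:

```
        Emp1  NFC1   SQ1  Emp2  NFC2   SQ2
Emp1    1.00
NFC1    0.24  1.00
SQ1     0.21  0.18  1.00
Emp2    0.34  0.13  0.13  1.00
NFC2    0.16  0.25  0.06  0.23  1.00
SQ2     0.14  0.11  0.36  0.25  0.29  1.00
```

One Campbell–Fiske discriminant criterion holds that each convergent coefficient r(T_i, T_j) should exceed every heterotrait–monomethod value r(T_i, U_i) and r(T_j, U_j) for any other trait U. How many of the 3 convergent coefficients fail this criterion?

Each convergent coefficient versus the relevant comparison correlations:
Emp (methods 1·2): 0.34 vs {0.24, 0.23, 0.21, 0.25} → pass.
NFC (methods 1·2): 0.25 vs {0.24, 0.23, 0.18, 0.29} → fail.
SQ (methods 1·2): 0.36 vs {0.21, 0.25, 0.18, 0.29} → pass.
1 of 3 fail.

1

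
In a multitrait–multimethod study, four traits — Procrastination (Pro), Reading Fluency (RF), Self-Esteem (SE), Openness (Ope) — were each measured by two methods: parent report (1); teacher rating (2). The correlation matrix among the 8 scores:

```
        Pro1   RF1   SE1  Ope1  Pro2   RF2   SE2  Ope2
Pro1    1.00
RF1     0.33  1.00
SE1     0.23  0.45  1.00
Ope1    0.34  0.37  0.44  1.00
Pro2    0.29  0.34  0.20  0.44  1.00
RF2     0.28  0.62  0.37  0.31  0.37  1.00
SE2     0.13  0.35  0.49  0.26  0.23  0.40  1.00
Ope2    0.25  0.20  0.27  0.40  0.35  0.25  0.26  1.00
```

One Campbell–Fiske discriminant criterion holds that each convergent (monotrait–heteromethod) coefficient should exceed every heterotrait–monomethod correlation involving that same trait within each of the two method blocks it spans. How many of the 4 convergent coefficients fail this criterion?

Each convergent coefficient versus the relevant comparison correlations:
Pro (methods 1·2): 0.29 vs {0.33, 0.37, 0.23, 0.23, 0.34, 0.35} → fail.
RF (methods 1·2): 0.62 vs {0.33, 0.37, 0.45, 0.40, 0.37, 0.25} → pass.
SE (methods 1·2): 0.49 vs {0.23, 0.23, 0.45, 0.40, 0.44, 0.26} → pass.
Ope (methods 1·2): 0.40 vs {0.34, 0.35, 0.37, 0.25, 0.44, 0.26} → fail.
2 of 4 fail.

2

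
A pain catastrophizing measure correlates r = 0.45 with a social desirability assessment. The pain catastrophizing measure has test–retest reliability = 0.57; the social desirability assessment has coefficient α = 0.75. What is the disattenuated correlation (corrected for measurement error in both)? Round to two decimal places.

0.69

r_true = r_obs / √(r_xx · r_yy) = 0.45 / √(0.57 × 0.75) = 0.45 / √0.4275 = 0.45 / 0.6538 ≈ 0.69.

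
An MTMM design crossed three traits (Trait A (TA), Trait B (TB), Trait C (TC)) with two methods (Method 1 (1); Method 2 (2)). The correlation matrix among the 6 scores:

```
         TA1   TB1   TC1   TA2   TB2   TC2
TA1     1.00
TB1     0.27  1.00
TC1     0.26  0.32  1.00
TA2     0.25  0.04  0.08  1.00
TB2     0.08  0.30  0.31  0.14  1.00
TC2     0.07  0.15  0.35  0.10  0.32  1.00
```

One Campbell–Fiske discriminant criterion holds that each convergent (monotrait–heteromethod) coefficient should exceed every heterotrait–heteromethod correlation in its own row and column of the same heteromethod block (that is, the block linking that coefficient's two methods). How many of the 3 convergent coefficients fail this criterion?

Each convergent coefficient versus the relevant comparison correlations:
TA (methods 1·2): 0.25 vs {0.08, 0.04, 0.07, 0.08} → pass.
TB (methods 1·2): 0.30 vs {0.04, 0.08, 0.15, 0.31} → fail.
TC (methods 1·2): 0.35 vs {0.08, 0.07, 0.31, 0.15} → pass.
1 of 3 fail.

1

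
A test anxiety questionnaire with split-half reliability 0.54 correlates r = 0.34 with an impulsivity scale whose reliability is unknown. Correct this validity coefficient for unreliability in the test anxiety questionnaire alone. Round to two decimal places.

0.46

Single correction: r_c = r_obs / √r_xx = 0.34 / √0.54 = 0.34 / 0.7348 ≈ 0.46.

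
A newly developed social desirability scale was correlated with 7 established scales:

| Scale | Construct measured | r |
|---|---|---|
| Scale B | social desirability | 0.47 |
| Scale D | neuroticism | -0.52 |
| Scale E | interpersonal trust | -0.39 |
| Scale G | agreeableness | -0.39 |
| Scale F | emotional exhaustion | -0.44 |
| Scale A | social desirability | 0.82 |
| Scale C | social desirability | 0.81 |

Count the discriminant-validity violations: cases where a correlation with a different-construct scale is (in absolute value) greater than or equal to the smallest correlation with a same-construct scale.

1

Convergent (same construct = social desirability): Scale B, Scale A, Scale C.
Smallest convergent = 0.47. Discriminant |r|: 0.52, 0.39, 0.39, 0.44; count ≥ 0.47 → 1.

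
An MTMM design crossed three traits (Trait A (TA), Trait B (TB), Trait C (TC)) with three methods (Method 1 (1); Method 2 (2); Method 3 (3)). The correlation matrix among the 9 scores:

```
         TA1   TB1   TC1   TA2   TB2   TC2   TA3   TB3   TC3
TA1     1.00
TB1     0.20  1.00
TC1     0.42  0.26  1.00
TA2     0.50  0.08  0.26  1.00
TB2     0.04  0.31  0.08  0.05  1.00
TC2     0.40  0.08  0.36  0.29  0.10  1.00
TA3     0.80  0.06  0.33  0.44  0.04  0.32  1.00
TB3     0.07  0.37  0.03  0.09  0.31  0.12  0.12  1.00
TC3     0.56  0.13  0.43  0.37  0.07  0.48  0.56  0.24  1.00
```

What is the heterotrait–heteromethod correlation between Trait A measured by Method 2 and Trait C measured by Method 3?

0.37

Different traits and methods: r(TA2, TC3) = 0.37.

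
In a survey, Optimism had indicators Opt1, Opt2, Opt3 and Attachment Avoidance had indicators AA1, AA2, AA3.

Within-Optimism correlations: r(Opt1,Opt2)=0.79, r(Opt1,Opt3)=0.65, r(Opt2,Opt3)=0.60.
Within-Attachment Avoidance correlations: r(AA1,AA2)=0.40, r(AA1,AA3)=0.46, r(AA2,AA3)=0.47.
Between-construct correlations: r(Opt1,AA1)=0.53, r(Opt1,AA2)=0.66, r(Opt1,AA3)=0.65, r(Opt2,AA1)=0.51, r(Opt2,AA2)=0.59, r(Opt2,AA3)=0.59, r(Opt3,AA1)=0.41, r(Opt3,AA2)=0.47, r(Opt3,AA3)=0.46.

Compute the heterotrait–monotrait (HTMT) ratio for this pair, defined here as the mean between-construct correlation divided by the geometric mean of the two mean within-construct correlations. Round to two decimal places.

0.99

Mean heterotrait r = 4.87/9 = 0.5411.
Mean within-Opt = 2.04/3 = 0.6800; mean within-AA = 1.33/3 = 0.4433.
Geometric mean = √(0.6800 × 0.4433) = 0.5490.
HTMT = 0.5411 / 0.5490 = 0.99.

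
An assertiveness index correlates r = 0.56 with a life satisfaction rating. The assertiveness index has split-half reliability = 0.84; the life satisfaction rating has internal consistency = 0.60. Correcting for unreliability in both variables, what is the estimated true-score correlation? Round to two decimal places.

0.79

r_true = r_obs / √(r_xx · r_yy) = 0.56 / √(0.84 × 0.60) = 0.56 / √0.5040 = 0.56 / 0.7099 ≈ 0.79.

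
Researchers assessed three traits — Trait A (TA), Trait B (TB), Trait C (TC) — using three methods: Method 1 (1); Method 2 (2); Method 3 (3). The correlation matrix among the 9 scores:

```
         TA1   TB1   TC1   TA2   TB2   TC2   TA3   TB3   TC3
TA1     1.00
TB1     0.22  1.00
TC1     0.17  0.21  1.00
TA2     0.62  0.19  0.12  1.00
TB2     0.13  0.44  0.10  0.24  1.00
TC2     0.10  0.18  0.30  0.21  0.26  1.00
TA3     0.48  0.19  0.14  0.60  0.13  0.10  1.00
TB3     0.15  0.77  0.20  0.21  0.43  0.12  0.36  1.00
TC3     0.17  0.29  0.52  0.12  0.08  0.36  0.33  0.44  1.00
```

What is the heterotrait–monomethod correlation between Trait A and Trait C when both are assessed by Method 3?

0.33

Different traits, same method: r(TA3, TC3) = 0.33.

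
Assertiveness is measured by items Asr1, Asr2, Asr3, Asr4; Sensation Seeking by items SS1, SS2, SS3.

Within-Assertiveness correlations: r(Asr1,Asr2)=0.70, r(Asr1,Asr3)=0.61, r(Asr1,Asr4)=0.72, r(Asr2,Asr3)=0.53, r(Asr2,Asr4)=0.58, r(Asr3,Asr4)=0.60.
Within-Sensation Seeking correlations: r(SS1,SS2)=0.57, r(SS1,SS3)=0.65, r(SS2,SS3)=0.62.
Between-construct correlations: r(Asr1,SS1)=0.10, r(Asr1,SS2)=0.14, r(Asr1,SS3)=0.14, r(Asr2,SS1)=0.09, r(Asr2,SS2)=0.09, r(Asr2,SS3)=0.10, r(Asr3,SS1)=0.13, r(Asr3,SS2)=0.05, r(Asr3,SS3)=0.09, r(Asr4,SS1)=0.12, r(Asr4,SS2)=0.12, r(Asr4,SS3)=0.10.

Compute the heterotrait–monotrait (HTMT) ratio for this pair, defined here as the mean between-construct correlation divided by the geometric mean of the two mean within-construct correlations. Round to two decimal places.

Mean between = 1.27/12 = 0.1058.
Mean within-Asr = 3.74/6 = 0.6233; mean within-SS = 1.84/3 = 0.6133.
Geometric mean = √(0.6233 × 0.6133) = 0.6183.
HTMT = 0.1058 / 0.6183 = 0.17.

0.17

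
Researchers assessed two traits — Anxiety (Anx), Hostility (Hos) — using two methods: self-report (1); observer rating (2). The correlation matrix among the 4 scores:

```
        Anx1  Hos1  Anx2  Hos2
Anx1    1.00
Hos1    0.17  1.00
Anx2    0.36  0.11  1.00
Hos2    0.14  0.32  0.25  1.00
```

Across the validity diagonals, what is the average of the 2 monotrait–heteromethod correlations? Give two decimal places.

Convergent values: 0.36, 0.32; mean = 0.68/2 = 0.34.

0.34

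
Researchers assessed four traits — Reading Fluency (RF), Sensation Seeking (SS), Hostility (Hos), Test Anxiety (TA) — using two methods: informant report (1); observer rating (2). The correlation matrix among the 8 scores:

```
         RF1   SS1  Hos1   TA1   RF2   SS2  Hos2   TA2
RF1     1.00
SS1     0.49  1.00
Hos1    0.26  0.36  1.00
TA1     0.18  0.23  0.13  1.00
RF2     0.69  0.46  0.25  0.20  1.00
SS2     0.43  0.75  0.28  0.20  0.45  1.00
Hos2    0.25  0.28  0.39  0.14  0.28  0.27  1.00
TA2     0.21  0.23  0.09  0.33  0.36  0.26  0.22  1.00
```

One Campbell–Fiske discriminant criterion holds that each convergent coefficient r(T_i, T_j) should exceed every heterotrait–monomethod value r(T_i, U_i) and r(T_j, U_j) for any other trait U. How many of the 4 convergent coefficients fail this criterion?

Convergent coefficients and their comparison sets:
RF (methods 1·2): 0.69 vs {0.49, 0.45, 0.26, 0.28, 0.18, 0.36} → pass.
SS (methods 1·2): 0.75 vs {0.49, 0.45, 0.36, 0.27, 0.23, 0.26} → pass.
Hos (methods 1·2): 0.39 vs {0.26, 0.28, 0.36, 0.27, 0.13, 0.22} → pass.
TA (methods 1·2): 0.33 vs {0.18, 0.36, 0.23, 0.26, 0.13, 0.22} → fail.
1 of 4 fail.

1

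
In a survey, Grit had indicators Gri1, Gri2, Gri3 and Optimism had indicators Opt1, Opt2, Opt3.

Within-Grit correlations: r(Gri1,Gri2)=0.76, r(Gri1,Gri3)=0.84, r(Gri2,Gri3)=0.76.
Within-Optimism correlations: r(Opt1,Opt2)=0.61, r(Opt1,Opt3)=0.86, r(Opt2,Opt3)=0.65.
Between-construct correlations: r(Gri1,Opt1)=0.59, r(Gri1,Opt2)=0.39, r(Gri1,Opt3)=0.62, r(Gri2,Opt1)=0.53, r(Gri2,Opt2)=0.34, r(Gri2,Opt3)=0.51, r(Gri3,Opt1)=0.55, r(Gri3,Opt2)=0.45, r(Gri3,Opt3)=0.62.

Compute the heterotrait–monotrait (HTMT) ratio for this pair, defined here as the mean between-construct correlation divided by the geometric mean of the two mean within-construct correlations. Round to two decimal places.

0.69

Between-construct mean = 4.60/9 = 0.5111.
Mean within-Gri = 2.36/3 = 0.7867; mean within-Opt = 2.12/3 = 0.7067.
Geometric mean = √(0.7867 × 0.7067) = 0.7456.
HTMT = 0.5111 / 0.7456 = 0.69.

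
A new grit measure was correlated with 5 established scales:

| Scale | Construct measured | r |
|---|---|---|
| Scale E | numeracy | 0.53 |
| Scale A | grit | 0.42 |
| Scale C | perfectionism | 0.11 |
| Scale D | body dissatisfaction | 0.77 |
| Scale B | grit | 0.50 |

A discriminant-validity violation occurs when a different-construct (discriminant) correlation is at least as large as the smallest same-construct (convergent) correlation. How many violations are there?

Convergent (same construct = grit): Scale A, Scale B.
Smallest convergent = 0.42. Discriminant values: 0.53, 0.11, 0.77; count ≥ 0.42 → 2.

2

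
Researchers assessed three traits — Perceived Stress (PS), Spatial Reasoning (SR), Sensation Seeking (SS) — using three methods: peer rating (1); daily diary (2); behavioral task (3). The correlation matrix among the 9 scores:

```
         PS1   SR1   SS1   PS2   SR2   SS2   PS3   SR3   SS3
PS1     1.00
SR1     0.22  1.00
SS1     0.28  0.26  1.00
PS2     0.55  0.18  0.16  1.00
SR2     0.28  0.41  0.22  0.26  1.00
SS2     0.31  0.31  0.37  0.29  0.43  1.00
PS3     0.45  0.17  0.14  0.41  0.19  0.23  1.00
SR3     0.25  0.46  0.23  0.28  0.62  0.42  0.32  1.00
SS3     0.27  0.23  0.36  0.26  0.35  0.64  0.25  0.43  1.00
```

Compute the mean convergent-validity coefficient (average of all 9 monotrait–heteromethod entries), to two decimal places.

0.47

Convergent values: 0.55, 0.45, 0.41, 0.41, 0.46, 0.62, 0.37, 0.36, 0.64; mean = 4.27/9 = 0.47.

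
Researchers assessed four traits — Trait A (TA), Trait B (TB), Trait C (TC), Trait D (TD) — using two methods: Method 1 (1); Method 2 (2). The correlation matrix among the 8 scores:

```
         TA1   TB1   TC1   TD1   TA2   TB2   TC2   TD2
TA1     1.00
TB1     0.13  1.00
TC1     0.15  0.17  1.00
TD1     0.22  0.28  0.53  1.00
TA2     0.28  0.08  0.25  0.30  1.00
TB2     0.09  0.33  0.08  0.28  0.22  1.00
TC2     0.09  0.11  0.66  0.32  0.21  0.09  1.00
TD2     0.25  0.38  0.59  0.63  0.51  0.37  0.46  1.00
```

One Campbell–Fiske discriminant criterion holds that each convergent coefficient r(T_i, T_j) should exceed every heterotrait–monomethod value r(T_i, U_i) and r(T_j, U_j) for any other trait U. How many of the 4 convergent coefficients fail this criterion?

2

Convergent coefficients and their comparison sets:
TA (methods 1·2): 0.28 vs {0.13, 0.22, 0.15, 0.21, 0.22, 0.51} → fail.
TB (methods 1·2): 0.33 vs {0.13, 0.22, 0.17, 0.09, 0.28, 0.37} → fail.
TC (methods 1·2): 0.66 vs {0.15, 0.21, 0.17, 0.09, 0.53, 0.46} → pass.
TD (methods 1·2): 0.63 vs {0.22, 0.51, 0.28, 0.37, 0.53, 0.46} → pass.
2 of 4 fail.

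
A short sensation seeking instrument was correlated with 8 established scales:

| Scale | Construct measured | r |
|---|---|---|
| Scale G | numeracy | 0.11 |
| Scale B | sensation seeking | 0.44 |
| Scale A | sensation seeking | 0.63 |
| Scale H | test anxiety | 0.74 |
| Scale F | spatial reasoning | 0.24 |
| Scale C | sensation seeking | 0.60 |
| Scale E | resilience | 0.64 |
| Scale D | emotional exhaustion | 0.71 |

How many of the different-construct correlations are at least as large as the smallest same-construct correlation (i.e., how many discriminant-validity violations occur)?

Convergent (same construct = sensation seeking): Scale B, Scale A, Scale C.
Smallest convergent = 0.44. Discriminant values: 0.11, 0.74, 0.24, 0.64, 0.71; count ≥ 0.44 → 3.

3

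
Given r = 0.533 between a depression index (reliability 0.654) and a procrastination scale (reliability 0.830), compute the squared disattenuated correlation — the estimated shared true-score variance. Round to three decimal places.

Disattenuated r = 0.533 / √(0.654 × 0.830) = 0.533 / 0.7368 = 0.7234.
Shared true-score variance = 0.7234² = 0.5233 ≈ 0.523.

0.523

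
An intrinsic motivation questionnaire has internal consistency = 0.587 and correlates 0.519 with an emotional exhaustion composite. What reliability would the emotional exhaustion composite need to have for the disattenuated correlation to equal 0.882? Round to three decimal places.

0.590

r_true = r_obs / √(r_xx · r_yy) ⇒ 0.882 = 0.519 / √(0.587 · r_yy).
√(0.587 · r_yy) = 0.519 / 0.882 = 0.5884; 0.587 · r_yy = 0.3462; r_yy = 0.3462 / 0.587 ≈ 0.590.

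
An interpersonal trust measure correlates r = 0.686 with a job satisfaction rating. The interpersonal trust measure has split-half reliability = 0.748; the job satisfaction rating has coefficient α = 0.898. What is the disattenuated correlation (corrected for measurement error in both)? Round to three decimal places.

0.837

r_true = r_obs / √(r_xx · r_yy) = 0.686 / √(0.748 × 0.898) = 0.686 / √0.671704 = 0.686 / 0.8196 ≈ 0.837.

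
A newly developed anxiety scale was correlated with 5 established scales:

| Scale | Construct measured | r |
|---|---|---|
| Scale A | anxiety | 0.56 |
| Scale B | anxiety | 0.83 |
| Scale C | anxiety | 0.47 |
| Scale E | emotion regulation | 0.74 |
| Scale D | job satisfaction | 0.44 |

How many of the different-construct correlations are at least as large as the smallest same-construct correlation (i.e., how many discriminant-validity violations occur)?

1

Convergent (same construct = anxiety): Scale A, Scale B, Scale C.
Smallest convergent = 0.47. Discriminant values: 0.74, 0.44; count ≥ 0.47 → 1.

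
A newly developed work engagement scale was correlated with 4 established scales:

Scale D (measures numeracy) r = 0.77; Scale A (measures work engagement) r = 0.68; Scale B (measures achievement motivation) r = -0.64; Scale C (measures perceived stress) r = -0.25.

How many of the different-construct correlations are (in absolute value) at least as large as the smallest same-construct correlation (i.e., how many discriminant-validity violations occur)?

1

Convergent (same construct = work engagement): Scale A.
Smallest convergent = 0.68. Discriminant |r|: 0.77, 0.64, 0.25; count ≥ 0.68 → 1.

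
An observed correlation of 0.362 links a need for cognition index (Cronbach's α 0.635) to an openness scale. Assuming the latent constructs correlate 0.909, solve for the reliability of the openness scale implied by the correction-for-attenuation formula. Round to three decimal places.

r_true = r_obs / √(r_xx · r_yy) ⇒ 0.909 = 0.362 / √(0.635 · r_yy).
√(0.635 · r_yy) = 0.362 / 0.909 = 0.3982; 0.635 · r_yy = 0.1586; r_yy = 0.1586 / 0.635 ≈ 0.250.

0.250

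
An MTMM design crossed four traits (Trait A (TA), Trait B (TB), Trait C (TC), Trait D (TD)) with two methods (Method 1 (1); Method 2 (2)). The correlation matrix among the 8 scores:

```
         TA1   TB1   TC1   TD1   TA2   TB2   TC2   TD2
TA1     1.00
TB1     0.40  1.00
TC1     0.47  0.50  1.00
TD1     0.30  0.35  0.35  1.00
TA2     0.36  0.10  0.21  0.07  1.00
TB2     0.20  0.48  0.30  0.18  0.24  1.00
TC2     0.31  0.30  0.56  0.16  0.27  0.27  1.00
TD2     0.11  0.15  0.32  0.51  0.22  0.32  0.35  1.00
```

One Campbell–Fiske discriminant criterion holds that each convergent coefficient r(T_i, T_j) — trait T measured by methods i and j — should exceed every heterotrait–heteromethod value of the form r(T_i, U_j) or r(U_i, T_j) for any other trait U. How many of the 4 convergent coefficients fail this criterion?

Each convergent coefficient versus the relevant comparison correlations:
TA (methods 1·2): 0.36 vs {0.20, 0.10, 0.31, 0.21, 0.11, 0.07} → pass.
TB (methods 1·2): 0.48 vs {0.10, 0.20, 0.30, 0.30, 0.15, 0.18} → pass.
TC (methods 1·2): 0.56 vs {0.21, 0.31, 0.30, 0.30, 0.32, 0.16} → pass.
TD (methods 1·2): 0.51 vs {0.07, 0.11, 0.18, 0.15, 0.16, 0.32} → pass.
0 of 4 fail.

0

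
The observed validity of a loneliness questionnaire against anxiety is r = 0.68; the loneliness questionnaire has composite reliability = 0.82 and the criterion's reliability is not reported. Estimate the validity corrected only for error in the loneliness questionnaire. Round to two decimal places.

0.75

Single correction: r_c = r_obs / √r_xx = 0.68 / √0.82 = 0.68 / 0.9055 ≈ 0.75.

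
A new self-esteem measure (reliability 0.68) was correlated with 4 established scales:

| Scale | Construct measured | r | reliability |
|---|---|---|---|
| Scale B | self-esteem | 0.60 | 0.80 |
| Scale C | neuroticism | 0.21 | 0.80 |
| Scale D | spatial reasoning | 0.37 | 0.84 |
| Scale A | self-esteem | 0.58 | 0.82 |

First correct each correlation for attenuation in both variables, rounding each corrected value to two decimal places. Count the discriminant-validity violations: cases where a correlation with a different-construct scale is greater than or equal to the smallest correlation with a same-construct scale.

Disattenuated r (r / √(r_scale · r_new)):
  Scale B (conv): 0.60 / √(0.80·0.68) = 0.81
  Scale C (disc): 0.21 / √(0.80·0.68) = 0.28
  Scale D (disc): 0.37 / √(0.84·0.68) = 0.49
  Scale A (conv): 0.58 / √(0.82·0.68) = 0.78
Smallest convergent = 0.78. Discriminant values: 0.28, 0.49; count ≥ 0.78 → 0.

0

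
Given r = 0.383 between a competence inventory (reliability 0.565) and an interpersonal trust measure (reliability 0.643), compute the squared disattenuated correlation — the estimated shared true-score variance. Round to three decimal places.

Disattenuated r = 0.383 / √(0.565 × 0.643) = 0.383 / 0.6027 = 0.6355.
Shared true-score variance = 0.6355² = 0.4039 ≈ 0.404.

0.404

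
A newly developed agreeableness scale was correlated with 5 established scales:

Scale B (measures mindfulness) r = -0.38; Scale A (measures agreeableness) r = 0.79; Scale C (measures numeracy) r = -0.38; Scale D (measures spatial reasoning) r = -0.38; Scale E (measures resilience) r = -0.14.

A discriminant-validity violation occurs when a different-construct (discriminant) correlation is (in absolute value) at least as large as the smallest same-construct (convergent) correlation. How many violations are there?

0

Convergent (same construct = agreeableness): Scale A.
Smallest convergent = 0.79. Discriminant |r|: 0.38, 0.38, 0.38, 0.14; count ≥ 0.79 → 0.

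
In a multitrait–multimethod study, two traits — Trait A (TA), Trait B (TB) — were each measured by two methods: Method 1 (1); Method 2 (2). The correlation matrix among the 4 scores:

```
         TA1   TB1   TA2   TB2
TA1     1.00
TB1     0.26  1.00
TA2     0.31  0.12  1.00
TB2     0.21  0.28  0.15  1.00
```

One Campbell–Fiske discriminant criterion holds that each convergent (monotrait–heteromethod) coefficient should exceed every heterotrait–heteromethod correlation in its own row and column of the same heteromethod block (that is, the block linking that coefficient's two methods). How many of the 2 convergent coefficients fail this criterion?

Each convergent coefficient versus the relevant comparison correlations:
TA (methods 1·2): 0.31 vs {0.21, 0.12} → pass.
TB (methods 1·2): 0.28 vs {0.12, 0.21} → pass.
0 of 2 fail.

0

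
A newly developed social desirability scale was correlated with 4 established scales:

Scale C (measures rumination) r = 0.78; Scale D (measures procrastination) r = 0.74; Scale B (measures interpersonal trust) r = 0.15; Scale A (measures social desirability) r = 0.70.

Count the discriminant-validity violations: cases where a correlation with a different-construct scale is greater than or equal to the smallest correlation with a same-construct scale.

Convergent (same construct = social desirability): Scale A.
Smallest convergent = 0.70. Discriminant values: 0.78, 0.74, 0.15; count ≥ 0.70 → 2.

2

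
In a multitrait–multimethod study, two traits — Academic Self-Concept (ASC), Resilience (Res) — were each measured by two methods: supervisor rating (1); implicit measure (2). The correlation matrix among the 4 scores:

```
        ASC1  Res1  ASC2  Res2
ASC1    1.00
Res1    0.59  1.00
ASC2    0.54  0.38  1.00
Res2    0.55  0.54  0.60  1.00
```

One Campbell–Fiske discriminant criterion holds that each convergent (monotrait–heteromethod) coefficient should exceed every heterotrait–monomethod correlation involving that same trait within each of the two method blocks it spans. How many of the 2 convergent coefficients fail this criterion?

Each convergent coefficient versus the relevant comparison correlations:
ASC (methods 1·2): 0.54 vs {0.59, 0.60} → fail.
Res (methods 1·2): 0.54 vs {0.59, 0.60} → fail.
2 of 2 fail.

2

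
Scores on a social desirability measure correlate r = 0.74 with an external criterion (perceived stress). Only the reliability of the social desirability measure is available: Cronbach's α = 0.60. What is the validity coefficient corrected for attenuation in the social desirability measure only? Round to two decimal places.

Single correction: r_c = r_obs / √r_xx = 0.74 / √0.60 = 0.74 / 0.7746 ≈ 0.96.

0.96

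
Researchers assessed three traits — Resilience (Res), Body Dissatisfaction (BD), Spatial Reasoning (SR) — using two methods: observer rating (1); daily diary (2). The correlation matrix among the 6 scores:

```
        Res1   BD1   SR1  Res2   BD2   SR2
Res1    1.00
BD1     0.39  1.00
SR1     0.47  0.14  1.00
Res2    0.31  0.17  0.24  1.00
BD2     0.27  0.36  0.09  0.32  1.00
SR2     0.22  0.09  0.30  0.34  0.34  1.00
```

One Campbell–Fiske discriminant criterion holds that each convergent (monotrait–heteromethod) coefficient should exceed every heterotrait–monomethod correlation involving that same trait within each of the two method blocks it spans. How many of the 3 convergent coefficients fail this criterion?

Convergent coefficients and their comparison sets:
Res (methods 1·2): 0.31 vs {0.39, 0.32, 0.47, 0.34} → fail.
BD (methods 1·2): 0.36 vs {0.39, 0.32, 0.14, 0.34} → fail.
SR (methods 1·2): 0.30 vs {0.47, 0.34, 0.14, 0.34} → fail.
3 of 3 fail.

3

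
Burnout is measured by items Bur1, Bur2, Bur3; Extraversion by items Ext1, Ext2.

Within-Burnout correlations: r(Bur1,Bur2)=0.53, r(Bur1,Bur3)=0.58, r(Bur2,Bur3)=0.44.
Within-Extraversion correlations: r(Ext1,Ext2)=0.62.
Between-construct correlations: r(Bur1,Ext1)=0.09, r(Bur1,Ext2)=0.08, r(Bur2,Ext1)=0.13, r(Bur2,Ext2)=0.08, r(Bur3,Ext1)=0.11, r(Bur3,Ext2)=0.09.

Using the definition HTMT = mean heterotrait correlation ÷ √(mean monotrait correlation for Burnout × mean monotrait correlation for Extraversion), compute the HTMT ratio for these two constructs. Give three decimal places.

Between-construct mean = 0.58/6 = 0.0967.
Mean within-Bur = 1.55/3 = 0.5167; mean within-Ext = 0.62/1 = 0.6200.
Geometric mean = √(0.5167 × 0.6200) = 0.5660.
HTMT = 0.0967 / 0.5660 = 0.171.

0.171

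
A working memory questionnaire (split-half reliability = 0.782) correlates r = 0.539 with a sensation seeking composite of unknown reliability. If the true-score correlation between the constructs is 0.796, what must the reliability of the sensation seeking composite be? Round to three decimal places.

r_true = r_obs / √(r_xx · r_yy) ⇒ 0.796 = 0.539 / √(0.782 · r_yy).
√(0.782 · r_yy) = 0.539 / 0.796 = 0.6771; 0.782 · r_yy = 0.4585; r_yy = 0.4585 / 0.782 ≈ 0.586.

0.586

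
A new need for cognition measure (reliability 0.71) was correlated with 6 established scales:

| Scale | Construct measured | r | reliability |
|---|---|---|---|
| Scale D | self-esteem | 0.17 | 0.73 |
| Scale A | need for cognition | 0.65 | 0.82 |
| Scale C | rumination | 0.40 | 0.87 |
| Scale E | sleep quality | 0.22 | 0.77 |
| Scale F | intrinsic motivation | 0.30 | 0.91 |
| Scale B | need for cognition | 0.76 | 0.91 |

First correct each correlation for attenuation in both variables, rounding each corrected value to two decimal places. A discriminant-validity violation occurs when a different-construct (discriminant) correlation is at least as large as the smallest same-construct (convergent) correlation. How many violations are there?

0

Disattenuated r (r / √(r_scale · r_new)):
  Scale D (disc): 0.17 / √(0.73·0.71) = 0.24
  Scale A (conv): 0.65 / √(0.82·0.71) = 0.85
  Scale C (disc): 0.40 / √(0.87·0.71) = 0.51
  Scale E (disc): 0.22 / √(0.77·0.71) = 0.30
  Scale F (disc): 0.30 / √(0.91·0.71) = 0.37
  Scale B (conv): 0.76 / √(0.91·0.71) = 0.95
Smallest convergent = 0.85. Discriminant values: 0.24, 0.51, 0.30, 0.37; count ≥ 0.85 → 0.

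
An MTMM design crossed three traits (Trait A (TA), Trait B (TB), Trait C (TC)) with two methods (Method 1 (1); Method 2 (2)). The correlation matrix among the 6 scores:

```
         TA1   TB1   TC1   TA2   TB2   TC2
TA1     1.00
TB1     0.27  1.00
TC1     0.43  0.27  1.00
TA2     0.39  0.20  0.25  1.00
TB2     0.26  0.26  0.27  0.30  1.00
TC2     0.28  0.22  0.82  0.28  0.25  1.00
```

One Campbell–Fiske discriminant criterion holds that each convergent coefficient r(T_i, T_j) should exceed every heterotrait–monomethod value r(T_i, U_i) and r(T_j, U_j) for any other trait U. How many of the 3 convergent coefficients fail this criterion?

2

Checking each validity diagonal entry against its comparison values:
TA (methods 1·2): 0.39 vs {0.27, 0.30, 0.43, 0.28} → fail.
TB (methods 1·2): 0.26 vs {0.27, 0.30, 0.27, 0.25} → fail.
TC (methods 1·2): 0.82 vs {0.43, 0.28, 0.27, 0.25} → pass.
2 of 3 fail.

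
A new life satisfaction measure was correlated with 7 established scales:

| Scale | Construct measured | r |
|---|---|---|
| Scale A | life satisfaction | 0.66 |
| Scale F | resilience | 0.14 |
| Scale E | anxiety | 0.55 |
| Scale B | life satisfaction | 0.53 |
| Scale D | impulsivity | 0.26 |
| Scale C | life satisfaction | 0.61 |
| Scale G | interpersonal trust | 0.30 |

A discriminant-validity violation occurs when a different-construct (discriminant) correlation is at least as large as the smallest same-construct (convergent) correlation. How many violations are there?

Convergent (same construct = life satisfaction): Scale A, Scale B, Scale C.
Smallest convergent = 0.53. Discriminant values: 0.14, 0.55, 0.26, 0.30; count ≥ 0.53 → 1.

1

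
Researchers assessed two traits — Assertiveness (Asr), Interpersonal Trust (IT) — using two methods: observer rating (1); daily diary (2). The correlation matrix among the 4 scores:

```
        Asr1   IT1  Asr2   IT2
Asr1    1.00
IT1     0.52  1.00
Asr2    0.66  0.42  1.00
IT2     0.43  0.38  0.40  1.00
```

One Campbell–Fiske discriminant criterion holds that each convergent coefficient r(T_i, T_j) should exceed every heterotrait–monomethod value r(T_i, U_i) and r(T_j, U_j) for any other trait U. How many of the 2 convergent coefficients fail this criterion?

Checking each validity diagonal entry against its comparison values:
Asr (methods 1·2): 0.66 vs {0.52, 0.40} → pass.
IT (methods 1·2): 0.38 vs {0.52, 0.40} → fail.
1 of 2 fail.

1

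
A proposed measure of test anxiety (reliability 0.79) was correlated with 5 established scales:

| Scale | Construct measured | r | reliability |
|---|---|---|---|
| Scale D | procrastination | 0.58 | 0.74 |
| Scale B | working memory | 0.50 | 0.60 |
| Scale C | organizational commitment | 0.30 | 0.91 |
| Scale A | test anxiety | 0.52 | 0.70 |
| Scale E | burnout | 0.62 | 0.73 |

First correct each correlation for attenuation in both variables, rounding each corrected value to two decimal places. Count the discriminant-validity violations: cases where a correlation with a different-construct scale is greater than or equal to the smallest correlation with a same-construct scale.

3

Disattenuated r (r / √(r_scale · r_new)):
  Scale D (disc): 0.58 / √(0.74·0.79) = 0.76
  Scale B (disc): 0.50 / √(0.60·0.79) = 0.73
  Scale C (disc): 0.30 / √(0.91·0.79) = 0.35
  Scale A (conv): 0.52 / √(0.70·0.79) = 0.70
  Scale E (disc): 0.62 / √(0.73·0.79) = 0.82
Smallest convergent = 0.70. Discriminant values: 0.76, 0.73, 0.35, 0.82; count ≥ 0.70 → 3.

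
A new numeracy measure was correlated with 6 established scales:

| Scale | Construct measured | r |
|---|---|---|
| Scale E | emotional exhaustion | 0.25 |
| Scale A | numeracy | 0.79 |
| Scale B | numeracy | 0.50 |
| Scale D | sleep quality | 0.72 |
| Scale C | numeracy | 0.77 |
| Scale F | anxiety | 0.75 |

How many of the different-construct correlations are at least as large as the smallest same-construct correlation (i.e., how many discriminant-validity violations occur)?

2

Convergent (same construct = numeracy): Scale A, Scale B, Scale C.
Smallest convergent = 0.50. Discriminant values: 0.25, 0.72, 0.75; count ≥ 0.50 → 2.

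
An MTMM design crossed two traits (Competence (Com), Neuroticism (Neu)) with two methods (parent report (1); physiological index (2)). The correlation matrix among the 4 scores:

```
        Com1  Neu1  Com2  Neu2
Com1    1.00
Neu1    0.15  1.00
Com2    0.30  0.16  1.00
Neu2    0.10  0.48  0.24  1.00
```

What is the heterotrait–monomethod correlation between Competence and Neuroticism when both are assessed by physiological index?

Different traits, same method: r(Com2, Neu2) = 0.24.

0.24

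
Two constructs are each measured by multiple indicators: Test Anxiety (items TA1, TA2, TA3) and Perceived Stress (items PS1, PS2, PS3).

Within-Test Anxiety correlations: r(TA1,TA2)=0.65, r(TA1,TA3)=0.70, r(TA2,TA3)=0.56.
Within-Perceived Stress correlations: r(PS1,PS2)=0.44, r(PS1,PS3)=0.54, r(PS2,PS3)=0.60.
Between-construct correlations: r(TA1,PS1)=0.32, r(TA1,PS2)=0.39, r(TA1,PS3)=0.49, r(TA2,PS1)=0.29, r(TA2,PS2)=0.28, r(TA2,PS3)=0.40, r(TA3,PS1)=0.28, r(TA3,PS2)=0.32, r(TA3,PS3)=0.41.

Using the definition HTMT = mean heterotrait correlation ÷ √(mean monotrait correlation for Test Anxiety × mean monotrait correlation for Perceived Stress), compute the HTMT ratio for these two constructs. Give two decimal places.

Between-construct mean = 3.18/9 = 0.3533.
Mean within-TA = 1.91/3 = 0.6367; mean within-PS = 1.58/3 = 0.5267.
Geometric mean = √(0.6367 × 0.5267) = 0.5791.
HTMT = 0.3533 / 0.5791 = 0.61.

0.61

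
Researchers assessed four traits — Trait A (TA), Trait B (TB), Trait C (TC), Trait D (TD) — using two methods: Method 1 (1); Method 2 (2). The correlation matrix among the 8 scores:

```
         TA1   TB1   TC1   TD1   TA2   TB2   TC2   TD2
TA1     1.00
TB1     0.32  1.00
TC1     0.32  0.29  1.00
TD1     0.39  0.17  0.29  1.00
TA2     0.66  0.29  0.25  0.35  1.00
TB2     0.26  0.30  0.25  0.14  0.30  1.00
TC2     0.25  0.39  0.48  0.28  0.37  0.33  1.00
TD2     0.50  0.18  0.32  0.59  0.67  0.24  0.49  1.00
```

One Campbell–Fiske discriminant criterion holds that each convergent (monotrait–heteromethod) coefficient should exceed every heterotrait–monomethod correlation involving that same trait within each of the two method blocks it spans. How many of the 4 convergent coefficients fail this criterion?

Each convergent coefficient versus the relevant comparison correlations:
TA (methods 1·2): 0.66 vs {0.32, 0.30, 0.32, 0.37, 0.39, 0.67} → fail.
TB (methods 1·2): 0.30 vs {0.32, 0.30, 0.29, 0.33, 0.17, 0.24} → fail.
TC (methods 1·2): 0.48 vs {0.32, 0.37, 0.29, 0.33, 0.29, 0.49} → fail.
TD (methods 1·2): 0.59 vs {0.39, 0.67, 0.17, 0.24, 0.29, 0.49} → fail.
4 of 4 fail.

4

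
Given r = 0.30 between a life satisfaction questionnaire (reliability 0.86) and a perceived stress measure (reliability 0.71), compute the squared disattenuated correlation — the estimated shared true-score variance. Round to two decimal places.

Disattenuated r = 0.30 / √(0.86 × 0.71) = 0.30 / 0.7814 = 0.3839.
Shared true-score variance = 0.3839² = 0.1474 ≈ 0.15.

0.15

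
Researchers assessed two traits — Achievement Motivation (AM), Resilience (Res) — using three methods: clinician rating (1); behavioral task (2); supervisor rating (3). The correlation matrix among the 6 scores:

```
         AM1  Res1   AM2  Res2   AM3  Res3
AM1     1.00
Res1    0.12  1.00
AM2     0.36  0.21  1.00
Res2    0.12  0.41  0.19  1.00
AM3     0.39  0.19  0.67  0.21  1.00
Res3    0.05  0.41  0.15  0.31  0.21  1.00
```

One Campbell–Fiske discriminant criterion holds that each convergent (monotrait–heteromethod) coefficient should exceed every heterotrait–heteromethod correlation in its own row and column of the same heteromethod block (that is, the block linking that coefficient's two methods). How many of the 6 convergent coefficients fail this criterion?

Each convergent coefficient versus the relevant comparison correlations:
AM (methods 1·2): 0.36 vs {0.12, 0.21} → pass.
AM (methods 1·3): 0.39 vs {0.05, 0.19} → pass.
AM (methods 2·3): 0.67 vs {0.15, 0.21} → pass.
Res (methods 1·2): 0.41 vs {0.21, 0.12} → pass.
Res (methods 1·3): 0.41 vs {0.19, 0.05} → pass.
Res (methods 2·3): 0.31 vs {0.21, 0.15} → pass.
0 of 6 fail.

0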